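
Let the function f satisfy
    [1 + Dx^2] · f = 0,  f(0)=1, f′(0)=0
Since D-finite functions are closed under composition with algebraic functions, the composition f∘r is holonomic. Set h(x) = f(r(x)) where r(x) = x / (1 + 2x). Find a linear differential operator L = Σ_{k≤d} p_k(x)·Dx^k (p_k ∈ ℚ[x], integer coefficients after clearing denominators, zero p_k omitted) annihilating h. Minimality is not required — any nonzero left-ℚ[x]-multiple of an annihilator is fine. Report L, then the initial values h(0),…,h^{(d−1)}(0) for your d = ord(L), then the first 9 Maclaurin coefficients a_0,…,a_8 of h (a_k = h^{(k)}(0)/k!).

f: a_k = 1, 0, -1/2, 0, 1/24, 0, -1/720, 0, 1/40320, …
Change of var in L_f (x↦r) gives L₀.
L = 1 + (4 + 24·x + 48·x^2 + 32·x^3)·Dx + (1 + 8·x + 24·x^2 + 32·x^3 + 16·x^4)·Dx^2  (order 2).
h: a_k = 1, 0, -1/2, 2, -143/24, 47/3, -27601/720, 1787/20, -8095583/40320, …
ICs: h(0) = 1, h′(0) = 0.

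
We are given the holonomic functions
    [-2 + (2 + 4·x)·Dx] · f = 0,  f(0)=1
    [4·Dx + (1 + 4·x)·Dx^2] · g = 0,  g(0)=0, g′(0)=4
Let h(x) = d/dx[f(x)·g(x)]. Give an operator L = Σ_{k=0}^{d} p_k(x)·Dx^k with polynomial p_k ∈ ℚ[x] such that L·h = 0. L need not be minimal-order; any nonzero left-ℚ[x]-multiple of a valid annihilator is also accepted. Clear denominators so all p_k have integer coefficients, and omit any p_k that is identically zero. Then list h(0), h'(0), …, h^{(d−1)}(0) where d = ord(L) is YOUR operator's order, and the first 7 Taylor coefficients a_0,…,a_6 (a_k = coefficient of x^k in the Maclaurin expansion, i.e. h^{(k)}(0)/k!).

L = (-11 - 8·x + 16·x^2) + (-14 - 36·x + 48·x^2 + 128·x^3)·Dx + (-1 - 4·x + 12·x^2 + 64·x^3 + 64·x^4)·Dx^2  (order 2).
h: a_k = 4, -8, 34, -440/3, 3709/6, -12801/5, 209709/20, …
ICs: h(0) = 4, h′(0) = -8.

f: a_k = 1, 1, -1/2, 1/2, -5/8, 7/8, -21/16, …
g: a_k = 0, 4, -8, 64/3, -64, 1024/5, -2048/3, …
Sym-product of L_f,L_g gives L₀ (≤ ord 2).
h=h₀': d/dx-closure on L₀ ⇒ L.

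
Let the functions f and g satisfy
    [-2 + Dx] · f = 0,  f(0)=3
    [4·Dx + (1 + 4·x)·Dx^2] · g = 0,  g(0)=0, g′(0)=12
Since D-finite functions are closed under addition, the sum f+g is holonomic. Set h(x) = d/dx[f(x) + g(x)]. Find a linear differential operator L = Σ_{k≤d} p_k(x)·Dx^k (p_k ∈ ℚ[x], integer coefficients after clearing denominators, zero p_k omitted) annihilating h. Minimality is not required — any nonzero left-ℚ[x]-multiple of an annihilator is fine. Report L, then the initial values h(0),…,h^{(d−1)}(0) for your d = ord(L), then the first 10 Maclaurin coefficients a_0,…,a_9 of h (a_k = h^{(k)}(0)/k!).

f: a_k = 3, 6, 6, 4, 2, 4/5, 4/15, 8/105, 2/105, 4/945, …
g: a_k = 0, 12, -24, 64, -192, 3072/5, -2048, 49152/7, -24576, 262144/3, …
L₀ := lclm(L_f,L_g); ord L₀ ≤ 1+2.
h₀' ⇒ L via d/dx closure of L₀.
L = (-40 - 32·x) + (14 - 16·x - 32·x^2)·Dx + (3 + 16·x + 16·x^2)·Dx^2  (order 2).
h: a_k = 18, -36, 204, -760, 3076, -61432/5, 737288/15, -20643824/105, 82575364/105, -2972712952/945, …
ICs: h(0) = 18, h′(0) = -36.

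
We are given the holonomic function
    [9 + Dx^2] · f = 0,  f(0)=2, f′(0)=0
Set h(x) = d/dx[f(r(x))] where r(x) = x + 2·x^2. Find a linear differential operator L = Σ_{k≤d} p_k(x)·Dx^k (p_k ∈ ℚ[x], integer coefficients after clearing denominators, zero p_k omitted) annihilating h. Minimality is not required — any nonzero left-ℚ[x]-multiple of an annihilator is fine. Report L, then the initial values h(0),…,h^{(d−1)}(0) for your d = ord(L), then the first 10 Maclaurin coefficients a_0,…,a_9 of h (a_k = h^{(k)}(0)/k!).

f: a_k = 2, 0, -9, 0, 27/4, 0, -81/40, 0, 729/2240, 0, …
f∘r: x↦r, Dx↦Dx/r' in L_f ⇒ L₀.
Differentiate: ansatz ord ≤ ord L₀ ⇒ L.
L = (57 + 144·x + 864·x^2 + 2304·x^3 + 2304·x^4) + (-12 - 48·x)·Dx + (1 + 8·x + 16·x^2)·Dx^2  (order 2).
h: a_k = 0, -18, -108, -117, 270, 19197/20, 13419/10, -29511/280, -401679/140, -10070649/2240, …
ICs: h(0) = 0, h′(0) = -18.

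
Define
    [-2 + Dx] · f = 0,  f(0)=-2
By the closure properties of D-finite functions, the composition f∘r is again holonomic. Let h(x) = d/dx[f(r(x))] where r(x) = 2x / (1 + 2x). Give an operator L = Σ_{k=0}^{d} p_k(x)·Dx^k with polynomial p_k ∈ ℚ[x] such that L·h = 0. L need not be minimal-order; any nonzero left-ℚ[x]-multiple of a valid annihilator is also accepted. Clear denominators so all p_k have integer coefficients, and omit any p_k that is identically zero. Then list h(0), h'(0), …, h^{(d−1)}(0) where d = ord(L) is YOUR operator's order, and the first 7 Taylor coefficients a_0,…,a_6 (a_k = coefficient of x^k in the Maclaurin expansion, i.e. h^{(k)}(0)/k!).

L = -8·x + (-1 - 4·x - 4·x^2)·Dx  (order 1).
h: a_k = -8, 0, 32, -256/3, 128, -1024/15, -2560/9, …
ICs: h(0) = -8.

f: a_k = -2, -4, -4, -8/3, -4/3, -8/15, -8/45, …
h₀=f(r): pull back L_f along r ⇒ L₀.
Differentiate: ansatz ord ≤ ord L₀ ⇒ L.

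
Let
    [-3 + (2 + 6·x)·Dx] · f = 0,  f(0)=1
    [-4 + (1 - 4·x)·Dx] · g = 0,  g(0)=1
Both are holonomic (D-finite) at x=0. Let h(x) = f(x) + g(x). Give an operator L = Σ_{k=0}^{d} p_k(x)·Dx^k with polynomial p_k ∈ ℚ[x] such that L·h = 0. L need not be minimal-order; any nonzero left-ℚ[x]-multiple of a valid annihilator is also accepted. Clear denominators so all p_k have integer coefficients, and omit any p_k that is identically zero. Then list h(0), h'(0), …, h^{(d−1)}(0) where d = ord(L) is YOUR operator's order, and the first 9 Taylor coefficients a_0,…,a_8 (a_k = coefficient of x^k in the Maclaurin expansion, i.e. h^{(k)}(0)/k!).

L = (228 + 432·x) + (-137 - 696·x - 1296·x^2)·Dx + (10 + 62·x - 192·x^2 - 864·x^3)·Dx^2  (order 2).
h: a_k = 2, 11/2, 119/8, 1051/16, 32363/128, 263845/256, 4178995/1024, 33626603/2048, 2144668979/32768, …
ICs: h(0) = 2, h′(0) = 11/2.

f: a_k = 1, 3/2, -9/8, 27/16, -405/128, 1701/256, -15309/1024, 72171/2048, -2814669/32768, …
g: a_k = 1, 4, 16, 64, 256, 1024, 4096, 16384, 65536, …
L₀ := lclm(L_f,L_g); ord L₀ ≤ 1+1.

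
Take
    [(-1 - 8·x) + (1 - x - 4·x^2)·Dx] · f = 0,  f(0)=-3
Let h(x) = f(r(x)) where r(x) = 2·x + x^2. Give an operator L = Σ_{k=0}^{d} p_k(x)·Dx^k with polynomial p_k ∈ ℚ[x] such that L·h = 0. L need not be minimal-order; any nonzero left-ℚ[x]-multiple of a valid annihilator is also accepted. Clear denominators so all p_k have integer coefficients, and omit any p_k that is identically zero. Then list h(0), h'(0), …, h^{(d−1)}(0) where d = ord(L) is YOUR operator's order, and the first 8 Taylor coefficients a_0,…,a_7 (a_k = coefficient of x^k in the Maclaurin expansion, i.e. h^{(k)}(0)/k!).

f: a_k = -3, -3, -15, -27, -87, -195, -543, -1323, …
Change of var in L_f (x↦r) gives L₀.
L = (2 + 34·x + 48·x^2 + 16·x^3) + (-1 + 2·x + 17·x^2 + 16·x^3 + 4·x^4)·Dx  (order 1).
h: a_k = -3, -6, -63, -276, -1731, -9186, -52467, -289896, …
ICs: h(0) = -3.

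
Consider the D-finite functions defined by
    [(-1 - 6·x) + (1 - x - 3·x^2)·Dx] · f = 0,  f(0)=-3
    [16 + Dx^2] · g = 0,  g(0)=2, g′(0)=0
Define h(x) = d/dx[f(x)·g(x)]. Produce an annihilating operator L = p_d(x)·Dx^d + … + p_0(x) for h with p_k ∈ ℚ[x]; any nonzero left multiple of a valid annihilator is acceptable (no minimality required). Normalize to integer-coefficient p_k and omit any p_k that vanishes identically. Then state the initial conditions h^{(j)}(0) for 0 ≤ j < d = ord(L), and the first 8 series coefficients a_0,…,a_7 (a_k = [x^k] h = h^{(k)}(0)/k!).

f: a_k = -3, -3, -12, -21, -57, -120, -291, -651, …
g: a_k = 2, 0, -16, 0, 64/3, 0, -512/45, 0, …
L₀ := L_f ⊗_s L_g (sym. prod.), ord ≤ 2.
Derive L from L₀ (diff closure).
L = (-26 - 256·x - 640·x^2 + 768·x^3 + 1152·x^4) + (-7 - 26·x + 144·x^2 + 288·x^3)·Dx + (5 - 13·x - 31·x^2 + 48·x^3 + 72·x^4)·Dx^2  (order 2).
h: a_k = -6, 48, 18, 56, 160, 3244/5, 21434/15, 435776/105, …
ICs: h(0) = -6, h′(0) = 48.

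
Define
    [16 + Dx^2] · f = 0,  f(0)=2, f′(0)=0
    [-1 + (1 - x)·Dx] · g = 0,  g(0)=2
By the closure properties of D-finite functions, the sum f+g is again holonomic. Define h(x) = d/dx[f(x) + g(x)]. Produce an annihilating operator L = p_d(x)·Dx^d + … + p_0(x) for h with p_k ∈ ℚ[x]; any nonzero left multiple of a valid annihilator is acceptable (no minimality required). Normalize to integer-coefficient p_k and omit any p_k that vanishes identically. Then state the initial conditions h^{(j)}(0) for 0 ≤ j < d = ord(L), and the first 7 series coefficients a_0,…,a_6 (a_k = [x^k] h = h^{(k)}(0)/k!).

f: a_k = 2, 0, -16, 0, 64/3, 0, -512/45, …
g: a_k = 2, 2, 2, 2, 2, 2, 2, …
f+g: L₀ = lclm(L_f,L_g), ord ≤ 2+1.
Derive L from L₀ (diff closure).
L = (448 - 512·x + 256·x^2) + (-176 + 432·x - 384·x^2 + 128·x^3)·Dx + (28 - 32·x + 16·x^2)·Dx^2 + (-11 + 27·x - 24·x^2 + 8·x^3)·Dx^3  (order 3).
h: a_k = 2, -28, 6, 280/3, 10, -844/15, 14, …
ICs: h(0) = 2, h′(0) = -28, h′′(0) = 12.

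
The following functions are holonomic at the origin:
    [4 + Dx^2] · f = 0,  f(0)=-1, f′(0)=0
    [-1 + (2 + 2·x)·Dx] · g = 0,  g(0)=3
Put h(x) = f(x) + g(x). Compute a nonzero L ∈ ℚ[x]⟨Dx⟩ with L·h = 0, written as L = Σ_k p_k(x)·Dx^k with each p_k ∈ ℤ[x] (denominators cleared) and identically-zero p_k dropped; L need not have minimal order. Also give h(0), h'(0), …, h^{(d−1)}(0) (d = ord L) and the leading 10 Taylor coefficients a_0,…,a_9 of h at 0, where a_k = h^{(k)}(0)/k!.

f: a_k = -1, 0, 2, 0, -2/3, 0, 4/45, 0, -2/315, 0, …
g: a_k = 3, 3/2, -3/8, 3/16, -15/128, 21/256, -63/1024, 99/2048, -1287/32768, 2145/65536, …
h₀=f+g: left-lcm gives L₀, ord ≤ 3.
L = (-76 - 128·x - 64·x^2) + (120 + 376·x + 384·x^2 + 128·x^3)·Dx + (-19 - 32·x - 16·x^2)·Dx^2 + (30 + 94·x + 96·x^2 + 32·x^3)·Dx^3  (order 3).
h: a_k = 2, 3/2, 13/8, 3/16, -301/384, 21/256, 1261/46080, 99/2048, -470941/10321920, 2145/65536, …
ICs: h(0) = 2, h′(0) = 3/2, h′′(0) = 13/4.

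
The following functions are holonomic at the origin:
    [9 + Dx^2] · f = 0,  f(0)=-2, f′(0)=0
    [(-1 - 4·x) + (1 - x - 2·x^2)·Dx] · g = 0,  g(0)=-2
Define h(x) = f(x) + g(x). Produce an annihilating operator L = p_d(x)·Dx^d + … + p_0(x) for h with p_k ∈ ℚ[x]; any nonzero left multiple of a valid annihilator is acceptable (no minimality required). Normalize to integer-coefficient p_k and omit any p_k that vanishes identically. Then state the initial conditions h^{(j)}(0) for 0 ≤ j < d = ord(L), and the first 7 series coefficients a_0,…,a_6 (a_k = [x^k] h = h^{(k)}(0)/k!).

f: a_k = -2, 0, 9, 0, -27/4, 0, 81/40, …
g: a_k = -2, -2, -6, -10, -22, -42, -86, …
f+g: L₀ = lclm(L_f,L_g), ord ≤ 2+1.
L = (-117 - 486·x - 135·x^2 - 360·x^3 - 540·x^4 - 432·x^5) + (45 - 63·x - 81·x^2 + 153·x^3 + 18·x^4 - 324·x^5 - 216·x^6)·Dx + (-13 - 54·x - 15·x^2 - 40·x^3 - 60·x^4 - 48·x^5)·Dx^2 + (5 - 7·x - 9·x^2 + 17·x^3 + 2·x^4 - 36·x^5 - 24·x^6)·Dx^3  (order 3).
h: a_k = -4, -2, 3, -10, -115/4, -42, -3359/40, …
ICs: h(0) = -4, h′(0) = -2, h′′(0) = 6.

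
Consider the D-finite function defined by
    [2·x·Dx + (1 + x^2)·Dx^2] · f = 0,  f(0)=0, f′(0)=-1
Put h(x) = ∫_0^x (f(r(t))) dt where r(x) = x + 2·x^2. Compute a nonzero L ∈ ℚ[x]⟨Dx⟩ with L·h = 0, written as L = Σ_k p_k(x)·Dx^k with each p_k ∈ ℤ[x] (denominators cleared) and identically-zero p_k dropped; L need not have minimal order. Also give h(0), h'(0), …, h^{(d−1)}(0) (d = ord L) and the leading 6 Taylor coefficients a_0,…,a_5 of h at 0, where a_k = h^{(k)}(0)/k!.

f: a_k = 0, -1, 0, 1/3, 0, -1/5, …
Substitute x→r, Dx→(1/r')Dx; clear ⇒ L₀.
Integrate: L := L₀·Dx.
L = (-4 + 2·x + 16·x^2 + 48·x^3 + 48·x^4)·Dx^2 + (1 + 4·x + x^2 + 8·x^3 + 20·x^4 + 16·x^5)·Dx^3  (order 3).
h: a_k = 0, 0, -1/2, -2/3, 1/12, 2/5, …
ICs: h(0) = 0, h′(0) = 0, h′′(0) = -1.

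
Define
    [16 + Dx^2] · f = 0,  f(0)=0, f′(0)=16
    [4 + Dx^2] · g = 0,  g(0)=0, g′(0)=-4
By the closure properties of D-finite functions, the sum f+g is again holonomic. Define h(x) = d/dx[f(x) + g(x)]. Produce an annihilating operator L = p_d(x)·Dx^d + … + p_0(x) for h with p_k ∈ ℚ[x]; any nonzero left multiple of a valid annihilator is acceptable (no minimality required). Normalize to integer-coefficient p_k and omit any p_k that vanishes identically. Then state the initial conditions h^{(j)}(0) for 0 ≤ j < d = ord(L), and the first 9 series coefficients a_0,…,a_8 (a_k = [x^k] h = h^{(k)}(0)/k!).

L = 64 + 20·Dx^2 + Dx^4  (order 4).
h: a_k = 12, 0, -120, 0, 168, 0, -272/3, 0, 2728/105, …
ICs: h(0) = 12, h′(0) = 0, h′′(0) = -240, h′′′(0) = 0.

f: a_k = 0, 16, 0, -128/3, 0, 512/15, 0, -4096/315, 0, …
g: a_k = 0, -4, 0, 8/3, 0, -8/15, 0, 16/315, 0, …
Sum ⇒ L₀ = lclm(L_f,L_g) in ℚ(x)⟨Dx⟩.
Differentiate: ansatz ord ≤ ord L₀ ⇒ L.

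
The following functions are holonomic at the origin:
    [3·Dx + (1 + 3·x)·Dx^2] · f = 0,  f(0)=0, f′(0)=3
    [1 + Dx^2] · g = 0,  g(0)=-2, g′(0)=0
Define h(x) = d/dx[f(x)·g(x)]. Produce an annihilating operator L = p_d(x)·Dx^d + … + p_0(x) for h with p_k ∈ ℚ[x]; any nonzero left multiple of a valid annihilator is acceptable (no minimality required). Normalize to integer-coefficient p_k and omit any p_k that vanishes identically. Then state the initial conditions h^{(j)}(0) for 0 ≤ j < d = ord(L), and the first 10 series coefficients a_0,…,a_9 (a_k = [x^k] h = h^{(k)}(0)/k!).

f: a_k = 0, 3, -9/2, 9, -81/4, 243/5, -243/2, 2187/7, -6561/8, 2187, …
g: a_k = -2, 0, 1, 0, -1/12, 0, 1/360, 0, -1/20160, 0, …
f·g: L₀ = L_f ⊗_s L_g, ord ≤ 2·2.
Derive L from L₀ (diff closure).
L = (-8897 - 1764·x - 7722·x^2 - 14364·x^3 - 7533·x^4 + 5832·x^5 + 2916·x^6) + (-3432 - 13248·x - 12420·x^2 - 8100·x^3 + 9720·x^4 + 5832·x^5)·Dx + (-9100 - 3204·x - 11070·x^2 - 17064·x^3 - 6318·x^4 + 11664·x^5 + 5832·x^6)·Dx^2 + (-3432 - 13248·x - 12420·x^2 - 8100·x^3 + 9720·x^4 + 5832·x^5)·Dx^3 + (-203 - 1440·x - 3348·x^2 - 2700·x^3 + 1215·x^4 + 5832·x^5 + 2916·x^6)·Dx^4  (order 4).
h: a_k = -6, 18, -45, 144, -1769/4, 5355/4, -484679/120, 60817/5, -81962427/2240, 49278853/448, …
ICs: h(0) = -6, h′(0) = 18, h′′(0) = -90, h′′′(0) = 864.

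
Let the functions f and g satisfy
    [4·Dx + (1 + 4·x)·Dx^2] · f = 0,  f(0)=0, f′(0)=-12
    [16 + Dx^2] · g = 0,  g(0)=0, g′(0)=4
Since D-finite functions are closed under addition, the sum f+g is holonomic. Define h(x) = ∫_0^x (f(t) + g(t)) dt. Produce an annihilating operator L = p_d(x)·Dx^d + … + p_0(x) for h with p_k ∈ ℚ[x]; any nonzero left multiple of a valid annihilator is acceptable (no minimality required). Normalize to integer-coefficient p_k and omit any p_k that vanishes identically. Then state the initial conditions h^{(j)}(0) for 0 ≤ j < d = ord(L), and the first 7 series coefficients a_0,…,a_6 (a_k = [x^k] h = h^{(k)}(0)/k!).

f: a_k = 0, -12, 24, -64, 192, -3072/5, 2048, …
g: a_k = 0, 4, 0, -32/3, 0, 128/15, 0, …
Sum ⇒ L₀ = lclm(L_f,L_g) in ℚ(x)⟨Dx⟩.
Integrate: L := L₀·Dx.
L = (448 + 512·x + 1024·x^2)·Dx^2 + (48 + 320·x + 768·x^2 + 1024·x^3)·Dx^3 + (28 + 32·x + 64·x^2)·Dx^4 + (3 + 20·x + 48·x^2 + 64·x^3)·Dx^5  (order 5).
h: a_k = 0, 0, -4, 8, -56/3, 192/5, -4544/45, …
ICs: h(0) = 0, h′(0) = 0, h′′(0) = -8, h′′′(0) = 48, h′′′′(0) = -448.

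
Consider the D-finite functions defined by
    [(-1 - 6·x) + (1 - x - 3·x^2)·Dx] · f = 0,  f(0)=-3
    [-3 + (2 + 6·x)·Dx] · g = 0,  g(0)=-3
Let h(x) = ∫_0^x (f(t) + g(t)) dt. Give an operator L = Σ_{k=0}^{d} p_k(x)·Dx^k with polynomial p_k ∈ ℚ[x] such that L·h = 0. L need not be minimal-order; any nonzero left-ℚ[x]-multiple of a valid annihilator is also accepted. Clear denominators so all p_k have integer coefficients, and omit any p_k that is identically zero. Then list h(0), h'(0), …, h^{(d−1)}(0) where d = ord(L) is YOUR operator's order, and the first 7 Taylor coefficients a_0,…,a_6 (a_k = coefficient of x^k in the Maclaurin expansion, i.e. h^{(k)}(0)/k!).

L = (-57 - 297·x - 567·x^2 - 810·x^3)·Dx + (41 + 246·x + 891·x^2 + 1998·x^3 + 2025·x^4)·Dx^2 + (2 - 38·x - 186·x^2 + 54·x^3 + 918·x^4 + 810·x^5)·Dx^3  (order 3).
h: a_k = 0, -6, -15/4, -23/8, -417/64, -6081/640, -11941/512, …
ICs: h(0) = 0, h′(0) = -6, h′′(0) = -15/2.

f: a_k = -3, -3, -12, -21, -57, -120, -291, …
g: a_k = -3, -9/2, 27/8, -81/16, 1215/128, -5103/256, 45927/1024, …
Weyl lclm of L_f,L_g ⇒ L₀ (ord ≤ 2).
Integrate: L := L₀·Dx.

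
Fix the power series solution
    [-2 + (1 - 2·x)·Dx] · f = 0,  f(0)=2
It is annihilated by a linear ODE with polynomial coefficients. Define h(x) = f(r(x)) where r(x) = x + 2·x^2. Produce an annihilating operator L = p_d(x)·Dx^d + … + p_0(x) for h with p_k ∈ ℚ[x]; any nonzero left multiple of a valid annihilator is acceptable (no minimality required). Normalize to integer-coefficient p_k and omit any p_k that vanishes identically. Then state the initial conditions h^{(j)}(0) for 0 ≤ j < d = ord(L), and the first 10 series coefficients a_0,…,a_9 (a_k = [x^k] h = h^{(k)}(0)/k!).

L = (2 + 8·x) + (-1 + 2·x + 4·x^2)·Dx  (order 1).
h: a_k = 2, 4, 16, 48, 160, 512, 1664, 5376, 17408, 56320, …
ICs: h(0) = 2.

f: a_k = 2, 4, 8, 16, 32, 64, 128, 256, 512, 1024, …
L₀ from L_f via x↦r, Dx↦r'^{-1}Dx.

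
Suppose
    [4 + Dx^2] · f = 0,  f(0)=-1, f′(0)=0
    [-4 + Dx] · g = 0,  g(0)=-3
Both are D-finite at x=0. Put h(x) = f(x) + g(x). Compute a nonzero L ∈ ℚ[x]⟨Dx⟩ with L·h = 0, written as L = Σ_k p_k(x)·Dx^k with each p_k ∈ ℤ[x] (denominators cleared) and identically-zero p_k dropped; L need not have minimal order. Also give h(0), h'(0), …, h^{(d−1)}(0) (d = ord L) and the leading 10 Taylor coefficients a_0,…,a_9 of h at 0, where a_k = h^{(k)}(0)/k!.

L = -16 + 4·Dx - 4·Dx^2 + Dx^3  (order 3).
h: a_k = -4, -12, -22, -32, -98/3, -128/5, -764/45, -1024/105, -1538/315, -2048/945, …
ICs: h(0) = -4, h′(0) = -12, h′′(0) = -44.

f: a_k = -1, 0, 2, 0, -2/3, 0, 4/45, 0, -2/315, 0, …
g: a_k = -3, -12, -24, -32, -32, -128/5, -256/15, -1024/105, -512/105, -2048/945, …
L₀ := lclm(L_f,L_g); ord L₀ ≤ 2+1.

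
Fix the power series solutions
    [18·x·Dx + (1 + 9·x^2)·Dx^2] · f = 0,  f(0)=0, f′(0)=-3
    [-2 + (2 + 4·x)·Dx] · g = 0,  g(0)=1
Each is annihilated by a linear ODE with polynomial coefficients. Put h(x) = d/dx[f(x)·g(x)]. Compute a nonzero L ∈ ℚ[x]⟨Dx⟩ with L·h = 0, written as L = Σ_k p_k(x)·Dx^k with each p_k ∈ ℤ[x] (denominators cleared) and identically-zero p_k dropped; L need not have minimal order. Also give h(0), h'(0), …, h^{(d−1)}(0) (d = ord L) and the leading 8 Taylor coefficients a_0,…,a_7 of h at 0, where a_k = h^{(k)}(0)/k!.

f: a_k = 0, -3, 0, 9, 0, -243/5, 0, 2187/7, …
g: a_k = 1, 1, -1/2, 1/2, -5/8, 7/8, -21/16, 33/16, …
L₀ := L_f ⊗_s L_g (sym. prod.), ord ≤ 2.
Derive L from L₀ (diff closure).
L = (5 + 60·x - 84·x^2 - 324·x^3 - 81·x^4) + (8 + 58·x + 18·x^2 - 618·x^3 - 1134·x^4 - 324·x^5)·Dx + (1 - 2·x - 14·x^2 - 54·x^3 - 219·x^4 - 324·x^5 - 108·x^6)·Dx^2  (order 2).
h: a_k = -3, -6, 63/2, 30, -2049/8, -5607/20, 187623/80, 162297/70, …
ICs: h(0) = -3, h′(0) = -6.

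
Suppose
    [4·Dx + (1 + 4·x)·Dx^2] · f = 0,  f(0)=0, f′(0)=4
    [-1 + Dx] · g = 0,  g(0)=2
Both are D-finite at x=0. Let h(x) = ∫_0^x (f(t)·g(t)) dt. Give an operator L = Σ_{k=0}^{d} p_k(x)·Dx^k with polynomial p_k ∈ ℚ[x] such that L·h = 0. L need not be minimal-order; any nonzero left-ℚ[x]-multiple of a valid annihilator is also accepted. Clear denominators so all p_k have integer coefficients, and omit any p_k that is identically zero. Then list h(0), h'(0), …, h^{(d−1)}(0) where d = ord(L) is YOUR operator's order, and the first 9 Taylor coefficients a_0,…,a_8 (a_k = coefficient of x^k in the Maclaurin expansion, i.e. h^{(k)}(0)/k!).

f: a_k = 0, 4, -8, 64/3, -64, 1024/5, -2048/3, 16384/7, -8192, …
g: a_k = 2, 2, 1, 1/3, 1/12, 1/60, 1/360, 1/2520, 1/20160, …
h₀=f·g: eliminate ⇒ L₀, order ≤ 2·1.
Integrate: L := L₀·Dx.
L = (-3 + 4·x)·Dx + (2 - 8·x)·Dx^2 + (1 + 4·x)·Dx^3  (order 3).
h: a_k = 0, 0, 4, -8/3, 23/3, -92/5, 501/10, -9119/63, 2205587/5040, …
ICs: h(0) = 0, h′(0) = 0, h′′(0) = 8.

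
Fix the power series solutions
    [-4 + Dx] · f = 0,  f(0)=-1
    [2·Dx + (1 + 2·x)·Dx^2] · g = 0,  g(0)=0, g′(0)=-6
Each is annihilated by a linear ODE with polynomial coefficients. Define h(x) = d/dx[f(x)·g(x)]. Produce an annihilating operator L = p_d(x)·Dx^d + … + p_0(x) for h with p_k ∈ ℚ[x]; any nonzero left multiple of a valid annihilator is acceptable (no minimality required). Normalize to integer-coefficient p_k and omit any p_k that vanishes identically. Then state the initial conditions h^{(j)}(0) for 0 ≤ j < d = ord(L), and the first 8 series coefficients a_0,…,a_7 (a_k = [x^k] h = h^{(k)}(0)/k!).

L = (16 + 64·x + 128·x^2) + (-8 - 40·x - 64·x^2)·Dx + (1 + 6·x + 8·x^2)·Dx^2  (order 2).
h: a_k = 6, 36, 96, 144, 176, 128, 2176/15, -256/15, …
ICs: h(0) = 6, h′(0) = 36.

f: a_k = -1, -4, -8, -32/3, -32/3, -128/15, -256/45, -1024/315, …
g: a_k = 0, -6, 6, -8, 12, -96/5, 32, -384/7, …
L₀ := L_f ⊗_s L_g (sym. prod.), ord ≤ 2.
Differentiate: ansatz ord ≤ ord L₀ ⇒ L.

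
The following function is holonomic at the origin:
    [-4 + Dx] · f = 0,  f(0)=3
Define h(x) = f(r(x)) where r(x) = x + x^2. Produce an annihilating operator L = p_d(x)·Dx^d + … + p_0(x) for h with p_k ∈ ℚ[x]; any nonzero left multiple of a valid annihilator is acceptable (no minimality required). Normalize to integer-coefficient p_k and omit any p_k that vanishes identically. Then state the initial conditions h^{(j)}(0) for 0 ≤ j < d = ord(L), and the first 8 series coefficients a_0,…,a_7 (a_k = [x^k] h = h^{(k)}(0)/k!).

L = (-4 - 8·x) + Dx  (order 1).
h: a_k = 3, 12, 36, 80, 152, 1248/5, 5536/15, 52096/105, …
ICs: h(0) = 3.

f: a_k = 3, 12, 24, 32, 32, 128/5, 256/15, 1024/105, …
Substitute x→r, Dx→(1/r')Dx; clear ⇒ L₀.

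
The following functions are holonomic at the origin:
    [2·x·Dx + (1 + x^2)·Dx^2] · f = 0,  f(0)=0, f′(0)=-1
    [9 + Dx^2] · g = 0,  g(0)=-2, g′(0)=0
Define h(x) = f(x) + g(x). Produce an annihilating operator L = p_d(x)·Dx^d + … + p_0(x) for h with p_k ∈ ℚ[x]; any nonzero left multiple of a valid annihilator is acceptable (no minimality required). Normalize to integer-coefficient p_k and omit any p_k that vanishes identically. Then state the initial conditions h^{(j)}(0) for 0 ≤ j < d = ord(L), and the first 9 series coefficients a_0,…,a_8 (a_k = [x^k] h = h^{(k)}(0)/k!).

f: a_k = 0, -1, 0, 1/3, 0, -1/5, 0, 1/7, 0, …
g: a_k = -2, 0, 9, 0, -27/4, 0, 81/40, 0, -729/2240, …
h₀=f+g: left-lcm gives L₀, ord ≤ 4.
L = (-54·x + 540·x^3 + 162·x^5)·Dx + (63 + 279·x^2 + 297·x^4 + 81·x^6)·Dx^2 + (-6·x + 60·x^3 + 18·x^5)·Dx^3 + (7 + 31·x^2 + 33·x^4 + 9·x^6)·Dx^4  (order 4).
h: a_k = -2, -1, 9, 1/3, -27/4, -1/5, 81/40, 1/7, -729/2240, …
ICs: h(0) = -2, h′(0) = -1, h′′(0) = 18, h′′′(0) = 2.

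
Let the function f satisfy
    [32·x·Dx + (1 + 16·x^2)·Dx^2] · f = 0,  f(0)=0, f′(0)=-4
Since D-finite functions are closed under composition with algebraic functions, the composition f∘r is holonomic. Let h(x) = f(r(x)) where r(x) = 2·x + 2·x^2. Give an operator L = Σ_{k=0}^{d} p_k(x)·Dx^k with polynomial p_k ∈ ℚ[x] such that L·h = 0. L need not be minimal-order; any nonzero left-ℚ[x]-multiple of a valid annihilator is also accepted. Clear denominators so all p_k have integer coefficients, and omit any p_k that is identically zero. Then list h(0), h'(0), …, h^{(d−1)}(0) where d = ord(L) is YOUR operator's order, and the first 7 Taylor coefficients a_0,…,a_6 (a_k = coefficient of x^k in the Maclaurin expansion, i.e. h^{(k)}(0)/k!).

f: a_k = 0, -4, 0, 64/3, 0, -1024/5, 0, …
h₀=f(r): pull back L_f along r ⇒ L₀.
L = (-2 + 128·x + 512·x^2 + 768·x^3 + 384·x^4)·Dx + (1 + 2·x + 64·x^2 + 256·x^3 + 320·x^4 + 128·x^5)·Dx^2  (order 2).
h: a_k = 0, -8, -8, 512/3, 512, -30208/5, -97792/3, …
ICs: h(0) = 0, h′(0) = -8.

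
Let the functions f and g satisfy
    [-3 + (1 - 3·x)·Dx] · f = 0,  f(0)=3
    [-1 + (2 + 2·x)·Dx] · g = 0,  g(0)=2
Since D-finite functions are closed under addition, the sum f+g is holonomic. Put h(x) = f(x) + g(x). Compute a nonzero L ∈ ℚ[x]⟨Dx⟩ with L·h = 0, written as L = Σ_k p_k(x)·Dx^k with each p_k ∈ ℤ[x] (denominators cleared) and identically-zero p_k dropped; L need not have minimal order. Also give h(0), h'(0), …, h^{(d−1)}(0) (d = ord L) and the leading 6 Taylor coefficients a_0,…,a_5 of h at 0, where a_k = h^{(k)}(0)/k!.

f: a_k = 3, 9, 27, 81, 243, 729, …
g: a_k = 2, 1, -1/4, 1/8, -5/64, 7/128, …
h₀=f+g: left-lcm gives L₀, ord ≤ 2.
L = (-39 - 27·x) + (73 + 138·x + 81·x^2)·Dx + (-10 + 2·x + 66·x^2 + 54·x^3)·Dx^2  (order 2).
h: a_k = 5, 10, 107/4, 649/8, 15547/64, 93319/128, …
ICs: h(0) = 5, h′(0) = 10.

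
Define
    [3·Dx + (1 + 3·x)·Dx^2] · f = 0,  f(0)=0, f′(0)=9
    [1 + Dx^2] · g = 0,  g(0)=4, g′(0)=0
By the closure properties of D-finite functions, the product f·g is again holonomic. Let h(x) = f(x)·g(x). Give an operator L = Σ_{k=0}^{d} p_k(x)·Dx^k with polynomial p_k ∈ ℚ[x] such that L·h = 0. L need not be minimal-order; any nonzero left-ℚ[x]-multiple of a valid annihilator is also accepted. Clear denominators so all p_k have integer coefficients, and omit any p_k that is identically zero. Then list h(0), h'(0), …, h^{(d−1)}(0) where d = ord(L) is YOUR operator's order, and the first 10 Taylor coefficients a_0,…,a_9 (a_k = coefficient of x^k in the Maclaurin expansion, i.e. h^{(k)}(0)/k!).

L = (-203 - 222·x - 189·x^2 + 432·x^3 + 324·x^4) + (-84 - 108·x + 648·x^2 + 648·x^3)·Dx + (-208 - 228·x - 54·x^2 + 864·x^3 + 648·x^4)·Dx^2 + (-84 - 108·x + 648·x^2 + 648·x^3)·Dx^3 + (-5 - 6·x + 135·x^2 + 432·x^3 + 324·x^4)·Dx^4  (order 4).
h: a_k = 0, 36, -54, 90, -216, 5307/10, -5355/4, 484679/140, -182451/20, 27320809/1120, …
ICs: h(0) = 0, h′(0) = 36, h′′(0) = -108, h′′′(0) = 540.

f: a_k = 0, 9, -27/2, 27, -243/4, 729/5, -729/2, 6561/7, -19683/8, 6561, …
g: a_k = 4, 0, -2, 0, 1/6, 0, -1/180, 0, 1/10080, 0, …
f·g: L₀ = L_f ⊗_s L_g, ord ≤ 2·2.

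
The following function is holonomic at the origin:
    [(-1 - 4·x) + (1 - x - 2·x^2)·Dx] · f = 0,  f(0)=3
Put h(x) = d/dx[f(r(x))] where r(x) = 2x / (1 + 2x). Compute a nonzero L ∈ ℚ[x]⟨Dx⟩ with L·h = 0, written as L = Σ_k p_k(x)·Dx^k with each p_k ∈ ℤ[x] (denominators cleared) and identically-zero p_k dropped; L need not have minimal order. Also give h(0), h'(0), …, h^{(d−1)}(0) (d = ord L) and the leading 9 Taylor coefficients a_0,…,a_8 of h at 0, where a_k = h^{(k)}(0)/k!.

f: a_k = 3, 3, 9, 15, 33, 63, 129, 255, 513, …
Change of var in L_f (x↦r) gives L₀.
Differentiate: ansatz ord ≤ ord L₀ ⇒ L.
L = (8 + 48·x + 288·x^2 + 320·x^3) + (-1 - 14·x - 36·x^2 + 56·x^3 + 160·x^4)·Dx  (order 1).
h: a_k = 6, 48, 0, 768, -1920, 13824, -53760, 270336, -1161216, …
ICs: h(0) = 6.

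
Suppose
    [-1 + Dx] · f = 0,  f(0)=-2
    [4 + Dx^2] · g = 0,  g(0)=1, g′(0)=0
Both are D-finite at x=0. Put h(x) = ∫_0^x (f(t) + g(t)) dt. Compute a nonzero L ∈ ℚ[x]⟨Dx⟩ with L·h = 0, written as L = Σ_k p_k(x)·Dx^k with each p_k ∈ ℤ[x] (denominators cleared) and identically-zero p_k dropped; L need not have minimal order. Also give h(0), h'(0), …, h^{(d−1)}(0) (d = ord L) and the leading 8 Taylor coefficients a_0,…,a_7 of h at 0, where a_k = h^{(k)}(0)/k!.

L = -4·Dx + 4·Dx^2 - Dx^3 + Dx^4  (order 4).
h: a_k = 0, -1, -1, -1, -1/12, 7/60, -1/360, -11/840, …
ICs: h(0) = 0, h′(0) = -1, h′′(0) = -2, h′′′(0) = -6.

f: a_k = -2, -2, -1, -1/3, -1/12, -1/60, -1/360, -1/2520, …
g: a_k = 1, 0, -2, 0, 2/3, 0, -4/45, 0, …
Weyl lclm of L_f,L_g ⇒ L₀ (ord ≤ 3).
Integrate: L := L₀·Dx.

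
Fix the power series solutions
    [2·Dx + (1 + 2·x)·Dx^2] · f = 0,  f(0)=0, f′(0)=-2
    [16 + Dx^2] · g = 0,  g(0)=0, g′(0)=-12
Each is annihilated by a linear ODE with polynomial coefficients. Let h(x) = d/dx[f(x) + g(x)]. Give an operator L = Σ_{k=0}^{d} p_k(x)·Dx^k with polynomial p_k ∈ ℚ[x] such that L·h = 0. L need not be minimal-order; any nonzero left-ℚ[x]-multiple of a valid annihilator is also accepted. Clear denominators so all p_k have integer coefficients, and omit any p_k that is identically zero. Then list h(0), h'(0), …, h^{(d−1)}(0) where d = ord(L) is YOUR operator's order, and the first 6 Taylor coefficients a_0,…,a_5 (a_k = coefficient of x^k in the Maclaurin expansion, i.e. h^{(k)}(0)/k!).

f: a_k = 0, -2, 2, -8/3, 4, -32/5, …
g: a_k = 0, -12, 0, 32, 0, -128/5, …
h₀=f+g: left-lcm gives L₀, ord ≤ 4.
Derive L from L₀ (diff closure).
L = (160 + 256·x + 256·x^2) + (48 + 224·x + 384·x^2 + 256·x^3)·Dx + (10 + 16·x + 16·x^2)·Dx^2 + (3 + 14·x + 24·x^2 + 16·x^3)·Dx^3  (order 3).
h: a_k = -14, 4, 88, 16, -160, 64, …
ICs: h(0) = -14, h′(0) = 4, h′′(0) = 176.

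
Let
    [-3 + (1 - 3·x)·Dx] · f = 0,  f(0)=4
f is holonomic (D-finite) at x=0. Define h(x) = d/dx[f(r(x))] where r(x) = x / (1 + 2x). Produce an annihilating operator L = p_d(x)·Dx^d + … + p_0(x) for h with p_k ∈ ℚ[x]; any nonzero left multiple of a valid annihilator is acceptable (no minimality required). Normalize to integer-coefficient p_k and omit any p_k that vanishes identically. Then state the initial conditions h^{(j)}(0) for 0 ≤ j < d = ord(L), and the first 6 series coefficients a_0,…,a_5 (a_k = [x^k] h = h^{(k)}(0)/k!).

L = 4 + (-2 + 2·x)·Dx  (order 1).
h: a_k = 12, 24, 36, 48, 60, 72, …
ICs: h(0) = 12.

f: a_k = 4, 12, 36, 108, 324, 972, …
Change of var in L_f (x↦r) gives L₀.
h=h₀': d/dx-closure on L₀ ⇒ L.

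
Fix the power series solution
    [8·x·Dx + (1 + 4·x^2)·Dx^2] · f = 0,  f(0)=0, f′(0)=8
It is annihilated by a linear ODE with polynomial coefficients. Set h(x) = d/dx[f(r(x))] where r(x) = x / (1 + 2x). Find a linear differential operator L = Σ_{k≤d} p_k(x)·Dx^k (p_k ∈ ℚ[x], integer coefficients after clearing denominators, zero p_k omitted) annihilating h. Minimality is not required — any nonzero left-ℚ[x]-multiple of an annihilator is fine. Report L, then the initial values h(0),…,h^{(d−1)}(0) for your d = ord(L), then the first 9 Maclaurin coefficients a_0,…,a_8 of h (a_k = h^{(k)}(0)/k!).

L = (4 + 16·x) + (1 + 4·x + 8·x^2)·Dx  (order 1).
h: a_k = 8, -32, 64, 0, -512, 2048, -4096, 0, 32768, …
ICs: h(0) = 8.

f: a_k = 0, 8, 0, -32/3, 0, 128/5, 0, -512/7, 0, …
Substitute x→r, Dx→(1/r')Dx; clear ⇒ L₀.
Derive L from L₀ (diff closure).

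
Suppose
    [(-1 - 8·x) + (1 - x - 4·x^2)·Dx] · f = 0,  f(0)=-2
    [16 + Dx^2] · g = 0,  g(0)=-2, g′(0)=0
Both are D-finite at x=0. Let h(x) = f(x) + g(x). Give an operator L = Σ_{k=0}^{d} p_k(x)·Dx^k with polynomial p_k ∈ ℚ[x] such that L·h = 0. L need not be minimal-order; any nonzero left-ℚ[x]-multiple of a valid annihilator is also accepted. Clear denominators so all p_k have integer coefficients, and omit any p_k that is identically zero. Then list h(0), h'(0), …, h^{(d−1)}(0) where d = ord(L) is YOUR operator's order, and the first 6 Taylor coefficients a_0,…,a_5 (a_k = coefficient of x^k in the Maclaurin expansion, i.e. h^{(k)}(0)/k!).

L = (560 + 4608·x + 1664·x^2 + 6144·x^3 + 10240·x^4 + 16384·x^5) + (-208 + 272·x + 896·x^2 - 1408·x^3 - 1536·x^4 + 6144·x^5 + 8192·x^6)·Dx + (35 + 288·x + 104·x^2 + 384·x^3 + 640·x^4 + 1024·x^5)·Dx^2 + (-13 + 17·x + 56·x^2 - 88·x^3 - 96·x^4 + 384·x^5 + 512·x^6)·Dx^3  (order 3).
h: a_k = -4, -2, 6, -18, -238/3, -130, …
ICs: h(0) = -4, h′(0) = -2, h′′(0) = 12.

f: a_k = -2, -2, -10, -18, -58, -130, …
g: a_k = -2, 0, 16, 0, -64/3, 0, …
L₀ := lclm(L_f,L_g); ord L₀ ≤ 1+2.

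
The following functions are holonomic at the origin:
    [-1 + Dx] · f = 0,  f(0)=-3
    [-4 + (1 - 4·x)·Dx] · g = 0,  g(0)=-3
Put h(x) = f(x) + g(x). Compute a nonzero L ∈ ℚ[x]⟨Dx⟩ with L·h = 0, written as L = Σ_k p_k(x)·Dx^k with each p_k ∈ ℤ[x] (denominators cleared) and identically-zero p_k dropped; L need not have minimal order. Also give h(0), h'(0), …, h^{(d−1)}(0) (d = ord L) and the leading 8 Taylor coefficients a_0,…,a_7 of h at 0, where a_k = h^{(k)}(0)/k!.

L = (28 + 16·x) + (-31 - 8·x + 16·x^2)·Dx + (3 - 8·x - 16·x^2)·Dx^2  (order 2).
h: a_k = -6, -15, -99/2, -385/2, -6145/8, -122881/40, -2949121/240, -82575361/1680, …
ICs: h(0) = -6, h′(0) = -15.

f: a_k = -3, -3, -3/2, -1/2, -1/8, -1/40, -1/240, -1/1680, …
g: a_k = -3, -12, -48, -192, -768, -3072, -12288, -49152, …
h₀=f+g: left-lcm gives L₀, ord ≤ 2.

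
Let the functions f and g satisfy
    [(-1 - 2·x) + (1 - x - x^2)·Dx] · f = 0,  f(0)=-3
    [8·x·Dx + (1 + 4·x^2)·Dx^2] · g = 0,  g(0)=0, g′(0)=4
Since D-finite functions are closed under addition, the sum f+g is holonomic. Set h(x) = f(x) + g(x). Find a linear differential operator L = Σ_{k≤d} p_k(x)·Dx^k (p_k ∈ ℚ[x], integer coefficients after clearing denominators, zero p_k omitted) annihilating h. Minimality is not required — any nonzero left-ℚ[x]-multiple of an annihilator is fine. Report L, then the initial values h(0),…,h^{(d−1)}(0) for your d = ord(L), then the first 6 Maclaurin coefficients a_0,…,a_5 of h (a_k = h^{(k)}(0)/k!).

f: a_k = -3, -3, -6, -9, -15, -24, …
g: a_k = 0, 4, 0, -16/3, 0, 64/5, …
f+g: L₀ = lclm(L_f,L_g), ord ≤ 1+2.
L = (-16 + 64·x + 400·x^2 + 576·x^3 + 696·x^4 + 96·x^6)·Dx + (13 + 24·x + 22·x^2 + 204·x^3 + 548·x^4 + 488·x^5 + 48·x^6 + 96·x^7)·Dx^2 + (-2 - 5·x - 14·x^2 + 2·x^3 - 13·x^4 + 92·x^5 + 48·x^6 + 16·x^7 + 16·x^8)·Dx^3  (order 3).
h: a_k = -3, 1, -6, -43/3, -15, -56/5, …
ICs: h(0) = -3, h′(0) = 1, h′′(0) = -12.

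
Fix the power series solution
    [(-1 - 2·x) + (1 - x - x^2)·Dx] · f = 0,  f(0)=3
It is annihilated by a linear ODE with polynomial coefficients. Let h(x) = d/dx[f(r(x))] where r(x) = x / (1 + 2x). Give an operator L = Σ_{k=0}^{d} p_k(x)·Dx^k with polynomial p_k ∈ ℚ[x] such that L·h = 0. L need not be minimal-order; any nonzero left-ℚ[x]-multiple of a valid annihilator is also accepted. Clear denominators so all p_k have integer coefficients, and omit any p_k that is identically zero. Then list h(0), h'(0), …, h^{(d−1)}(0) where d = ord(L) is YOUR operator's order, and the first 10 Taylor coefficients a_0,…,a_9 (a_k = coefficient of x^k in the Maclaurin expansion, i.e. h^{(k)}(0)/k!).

L = (-6·x - 18·x^2 - 16·x^3) + (-1 - 9·x - 27·x^2 - 30·x^3 - 8·x^4)·Dx  (order 1).
h: a_k = 3, 0, -9, 36, -120, 378, -1155, 3456, -10179, 29610, …
ICs: h(0) = 3.

f: a_k = 3, 3, 6, 9, 15, 24, 39, 63, 102, 165, …
f∘r: x↦r, Dx↦Dx/r' in L_f ⇒ L₀.
Differentiate: ansatz ord ≤ ord L₀ ⇒ L.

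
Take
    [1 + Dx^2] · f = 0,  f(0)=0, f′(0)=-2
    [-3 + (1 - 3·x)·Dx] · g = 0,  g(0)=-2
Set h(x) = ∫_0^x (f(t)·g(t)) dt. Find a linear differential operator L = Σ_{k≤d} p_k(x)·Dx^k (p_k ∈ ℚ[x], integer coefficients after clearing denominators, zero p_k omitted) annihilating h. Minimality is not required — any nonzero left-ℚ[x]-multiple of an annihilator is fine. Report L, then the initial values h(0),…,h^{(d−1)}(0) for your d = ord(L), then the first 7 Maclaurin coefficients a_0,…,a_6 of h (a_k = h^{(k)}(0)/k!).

L = (-1 + 3·x)·Dx + 6·Dx^2 + (-1 + 3·x)·Dx^3  (order 3).
h: a_k = 0, 0, 2, 4, 53/6, 106/5, 9541/180, …
ICs: h(0) = 0, h′(0) = 0, h′′(0) = 4.

f: a_k = 0, -2, 0, 1/3, 0, -1/60, 0, …
g: a_k = -2, -6, -18, -54, -162, -486, -1458, …
h₀=f·g: eliminate ⇒ L₀, order ≤ 2·1.
Integrate: L := L₀·Dx.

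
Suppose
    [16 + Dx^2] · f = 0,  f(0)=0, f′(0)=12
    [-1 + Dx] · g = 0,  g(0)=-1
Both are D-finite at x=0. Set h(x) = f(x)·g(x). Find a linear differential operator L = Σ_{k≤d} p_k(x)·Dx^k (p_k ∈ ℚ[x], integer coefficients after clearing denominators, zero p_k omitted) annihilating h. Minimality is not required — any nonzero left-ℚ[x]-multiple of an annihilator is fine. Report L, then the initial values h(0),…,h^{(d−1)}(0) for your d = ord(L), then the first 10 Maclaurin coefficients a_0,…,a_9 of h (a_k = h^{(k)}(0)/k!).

f: a_k = 0, 12, 0, -32, 0, 128/5, 0, -1024/105, 0, 2048/945, …
g: a_k = -1, -1, -1/2, -1/6, -1/24, -1/120, -1/720, -1/5040, -1/40320, -1/362880, …
Sym-product of L_f,L_g gives L₀ (≤ ord 2).
L = 17 - 2·Dx + Dx^2  (order 2).
h: a_k = 0, -12, -12, 26, 30, -101/10, -611/30, -727/420, 23/4, 50999/30240, …
ICs: h(0) = 0, h′(0) = -12.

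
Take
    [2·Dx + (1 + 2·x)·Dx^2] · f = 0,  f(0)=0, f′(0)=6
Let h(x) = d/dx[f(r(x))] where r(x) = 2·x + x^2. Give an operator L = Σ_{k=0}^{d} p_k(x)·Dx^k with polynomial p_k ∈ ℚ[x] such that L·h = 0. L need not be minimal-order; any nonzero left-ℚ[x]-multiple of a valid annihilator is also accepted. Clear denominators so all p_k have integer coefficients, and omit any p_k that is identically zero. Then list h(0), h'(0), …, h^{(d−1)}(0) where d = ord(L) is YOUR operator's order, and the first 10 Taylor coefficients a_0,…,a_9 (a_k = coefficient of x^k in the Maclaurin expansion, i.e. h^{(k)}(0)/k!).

f: a_k = 0, 6, -6, 8, -12, 96/5, -32, 384/7, -96, 512/3, …
Substitute x→r, Dx→(1/r')Dx; clear ⇒ L₀.
Derive L from L₀ (diff closure).
L = (3 + 4·x + 2·x^2) + (1 + 5·x + 6·x^2 + 2·x^3)·Dx  (order 1).
h: a_k = 12, -36, 120, -408, 1392, -4752, 16224, -55392, 189120, -645696, …
ICs: h(0) = 12.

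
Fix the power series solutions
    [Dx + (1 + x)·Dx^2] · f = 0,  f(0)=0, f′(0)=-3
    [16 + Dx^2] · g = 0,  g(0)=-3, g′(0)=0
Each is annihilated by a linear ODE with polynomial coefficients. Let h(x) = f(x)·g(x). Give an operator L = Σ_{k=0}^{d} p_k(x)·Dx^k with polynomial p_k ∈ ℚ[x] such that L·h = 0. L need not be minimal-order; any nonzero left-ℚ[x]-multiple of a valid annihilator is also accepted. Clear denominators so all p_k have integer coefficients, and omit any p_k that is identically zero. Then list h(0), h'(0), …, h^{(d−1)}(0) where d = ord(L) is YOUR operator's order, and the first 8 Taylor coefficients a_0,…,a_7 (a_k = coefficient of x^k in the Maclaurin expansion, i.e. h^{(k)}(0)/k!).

f: a_k = 0, -3, 3/2, -1, 3/4, -3/5, 1/2, -3/7, …
g: a_k = -3, 0, 24, 0, -32, 0, 256/15, 0, …
Product ⇒ symmetric product L₀, ord ≤ 4.
L = (15072 + 62976·x + 97024·x^2 + 65536·x^3 + 16384·x^4) + (1984 + 6080·x + 6144·x^2 + 2048·x^3)·Dx + (1950 + 8000·x + 12192·x^2 + 8192·x^3 + 2048·x^4)·Dx^2 + (124 + 380·x + 384·x^2 + 128·x^3)·Dx^3 + (63 + 254·x + 383·x^2 + 256·x^3 + 64·x^4)·Dx^4  (order 4).
h: a_k = 0, 9, -9/2, -69, 135/4, 369/5, -63/2, -1131/35, …
ICs: h(0) = 0, h′(0) = 9, h′′(0) = -9, h′′′(0) = -414.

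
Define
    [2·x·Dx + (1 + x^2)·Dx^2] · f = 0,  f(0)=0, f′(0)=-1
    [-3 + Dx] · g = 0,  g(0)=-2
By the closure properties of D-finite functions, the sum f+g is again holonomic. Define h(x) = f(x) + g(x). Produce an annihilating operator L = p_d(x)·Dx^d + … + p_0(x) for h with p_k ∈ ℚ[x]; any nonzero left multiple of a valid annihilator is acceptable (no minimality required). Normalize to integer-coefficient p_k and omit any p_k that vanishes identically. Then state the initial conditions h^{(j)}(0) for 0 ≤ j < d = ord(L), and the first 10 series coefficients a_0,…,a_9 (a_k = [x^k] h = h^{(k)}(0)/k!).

f: a_k = 0, -1, 0, 1/3, 0, -1/5, 0, 1/7, 0, -1/9, …
g: a_k = -2, -6, -9, -9, -27/4, -81/20, -81/40, -243/280, -729/2240, -243/2240, …
Sum ⇒ L₀ = lclm(L_f,L_g) in ℚ(x)⟨Dx⟩.
L = (6 - 18·x - 18·x^2 - 18·x^3)·Dx + (-11 - 12·x^2 - 9·x^4)·Dx^2 + (3 + 2·x + 6·x^2 + 2·x^3 + 3·x^4)·Dx^3  (order 3).
h: a_k = -2, -7, -9, -26/3, -27/4, -17/4, -81/40, -29/40, -729/2240, -4427/20160, …
ICs: h(0) = -2, h′(0) = -7, h′′(0) = -18.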